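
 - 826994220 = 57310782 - 884305002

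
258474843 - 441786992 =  - 183312149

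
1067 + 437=1504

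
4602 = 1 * 4602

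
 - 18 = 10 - 28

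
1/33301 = 1/33301 = 0.00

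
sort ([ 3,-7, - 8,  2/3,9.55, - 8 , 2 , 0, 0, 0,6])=[ - 8, - 8, - 7 , 0, 0, 0,2/3, 2  ,  3,6, 9.55 ]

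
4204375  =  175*24025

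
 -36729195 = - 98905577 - -62176382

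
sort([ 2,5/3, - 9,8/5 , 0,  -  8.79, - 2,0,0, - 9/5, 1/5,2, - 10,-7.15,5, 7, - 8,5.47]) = [ - 10, - 9, - 8.79, - 8 ,- 7.15, - 2, - 9/5,0,0, 0, 1/5,8/5, 5/3,2 , 2,5, 5.47,  7] 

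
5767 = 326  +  5441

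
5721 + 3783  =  9504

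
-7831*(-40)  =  313240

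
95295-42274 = 53021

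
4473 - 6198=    - 1725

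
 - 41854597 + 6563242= - 35291355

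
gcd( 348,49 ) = 1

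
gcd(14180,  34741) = 709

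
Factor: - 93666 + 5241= - 88425 = - 3^3*5^2 * 131^1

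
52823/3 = 17607+ 2/3 = 17607.67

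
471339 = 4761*99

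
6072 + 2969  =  9041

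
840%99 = 48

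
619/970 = 619/970= 0.64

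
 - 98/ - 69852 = 49/34926 = 0.00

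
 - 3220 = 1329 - 4549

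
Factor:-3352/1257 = - 8/3  =  - 2^3*3^( - 1 )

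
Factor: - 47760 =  - 2^4*3^1 * 5^1*199^1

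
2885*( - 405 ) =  - 1168425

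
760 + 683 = 1443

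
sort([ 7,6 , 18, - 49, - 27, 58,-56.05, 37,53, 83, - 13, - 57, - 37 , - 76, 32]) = [ -76, - 57, - 56.05, - 49,-37, - 27, - 13, 6,7, 18, 32, 37, 53,58,83 ] 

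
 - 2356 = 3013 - 5369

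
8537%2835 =32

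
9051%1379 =777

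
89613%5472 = 2061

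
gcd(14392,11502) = 2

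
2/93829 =2/93829  =  0.00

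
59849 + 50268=110117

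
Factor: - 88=  -  2^3* 11^1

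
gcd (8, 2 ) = 2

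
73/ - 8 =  - 73/8= - 9.12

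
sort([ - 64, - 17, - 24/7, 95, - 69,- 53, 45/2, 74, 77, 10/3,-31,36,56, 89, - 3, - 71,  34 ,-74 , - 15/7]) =[ - 74, - 71, - 69, - 64, - 53,-31, - 17, - 24/7, - 3, - 15/7,10/3,45/2 , 34, 36,  56,74, 77, 89,  95 ]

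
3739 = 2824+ 915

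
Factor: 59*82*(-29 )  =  - 2^1*29^1*41^1*59^1 = - 140302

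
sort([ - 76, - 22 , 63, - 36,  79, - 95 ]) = [ - 95, - 76, - 36, - 22,63,79]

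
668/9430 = 334/4715 = 0.07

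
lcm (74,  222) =222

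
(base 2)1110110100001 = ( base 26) b5j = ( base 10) 7585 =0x1da1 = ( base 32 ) 7D1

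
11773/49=240 + 13/49 = 240.27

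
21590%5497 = 5099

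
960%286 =102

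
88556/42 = 44278/21 = 2108.48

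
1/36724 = 1/36724  =  0.00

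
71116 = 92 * 773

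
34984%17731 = 17253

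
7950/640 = 12 + 27/64 = 12.42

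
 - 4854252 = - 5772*841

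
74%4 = 2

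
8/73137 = 8/73137 = 0.00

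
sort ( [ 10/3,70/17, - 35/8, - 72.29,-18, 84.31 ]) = [ - 72.29, - 18, - 35/8,10/3, 70/17,  84.31]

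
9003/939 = 9 + 184/313 = 9.59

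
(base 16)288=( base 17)242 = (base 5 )10043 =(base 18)200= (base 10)648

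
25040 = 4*6260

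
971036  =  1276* 761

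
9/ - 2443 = -1+ 2434/2443 = -  0.00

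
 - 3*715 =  - 2145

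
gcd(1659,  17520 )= 3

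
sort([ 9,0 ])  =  [ 0,9]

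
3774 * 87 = 328338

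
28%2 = 0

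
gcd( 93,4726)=1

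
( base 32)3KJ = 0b111010010011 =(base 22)7fd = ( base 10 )3731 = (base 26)5dd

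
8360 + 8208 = 16568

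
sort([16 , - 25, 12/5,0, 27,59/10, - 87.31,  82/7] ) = [ - 87.31, - 25,0,12/5, 59/10, 82/7, 16, 27] 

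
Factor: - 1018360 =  - 2^3*5^1*7^1*3637^1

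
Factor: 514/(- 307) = -2^1 * 257^1*307^(-1) 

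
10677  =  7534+3143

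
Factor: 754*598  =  450892=2^2*13^2 * 23^1*29^1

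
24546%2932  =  1090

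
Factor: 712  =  2^3*89^1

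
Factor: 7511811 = 3^1*211^1*11867^1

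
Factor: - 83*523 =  - 83^1*523^1 =- 43409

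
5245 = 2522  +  2723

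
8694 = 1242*7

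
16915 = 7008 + 9907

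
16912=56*302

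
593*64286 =38121598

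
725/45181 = 725/45181 = 0.02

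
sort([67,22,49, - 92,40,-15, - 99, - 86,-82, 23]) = [ - 99, - 92, - 86,-82, - 15, 22,  23,40, 49,67]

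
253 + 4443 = 4696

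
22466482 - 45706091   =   - 23239609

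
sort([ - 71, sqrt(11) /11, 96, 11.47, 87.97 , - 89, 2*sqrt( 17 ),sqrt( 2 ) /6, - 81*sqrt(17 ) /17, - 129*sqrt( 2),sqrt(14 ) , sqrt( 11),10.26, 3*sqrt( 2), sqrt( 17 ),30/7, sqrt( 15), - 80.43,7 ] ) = [ - 129*sqrt(2), - 89 , - 80.43, - 71, - 81*sqrt(17)/17, sqrt( 2 ) /6,sqrt(11 ) /11,sqrt( 11),sqrt(14), sqrt(15), sqrt ( 17),3*sqrt( 2),30/7 , 7,2*sqrt( 17 ), 10.26 , 11.47,  87.97, 96 ] 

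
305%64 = 49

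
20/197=20/197 =0.10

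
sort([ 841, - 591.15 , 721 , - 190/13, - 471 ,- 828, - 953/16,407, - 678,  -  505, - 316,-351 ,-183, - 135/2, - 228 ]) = [ - 828, - 678, - 591.15, - 505, - 471, - 351,-316, - 228 ,-183 , - 135/2, - 953/16, - 190/13, 407,721,  841 ] 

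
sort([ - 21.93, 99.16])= [ - 21.93, 99.16]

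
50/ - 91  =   - 1+41/91 = - 0.55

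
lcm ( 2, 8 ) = 8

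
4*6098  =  24392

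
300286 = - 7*( - 42898) 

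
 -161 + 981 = 820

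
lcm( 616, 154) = 616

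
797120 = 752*1060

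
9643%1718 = 1053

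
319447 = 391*817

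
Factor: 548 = 2^2*137^1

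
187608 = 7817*24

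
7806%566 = 448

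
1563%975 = 588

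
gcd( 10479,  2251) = 1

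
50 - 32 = 18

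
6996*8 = 55968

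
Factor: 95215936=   2^6*1487749^1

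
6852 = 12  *571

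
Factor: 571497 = 3^1*197^1*967^1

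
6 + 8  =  14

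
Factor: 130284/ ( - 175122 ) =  - 2^1 * 3^(- 2)*7^1*11^1*23^(-1 )  =  - 154/207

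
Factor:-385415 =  - 5^1*19^1*4057^1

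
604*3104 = 1874816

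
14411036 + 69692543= 84103579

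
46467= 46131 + 336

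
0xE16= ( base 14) 1458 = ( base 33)3a9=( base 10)3606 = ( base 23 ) 6ii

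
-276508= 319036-595544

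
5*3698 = 18490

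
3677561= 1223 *3007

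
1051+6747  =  7798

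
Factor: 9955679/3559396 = 2^(-2)*53^1*197^(-1)*4517^(-1 )*187843^1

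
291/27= 97/9 = 10.78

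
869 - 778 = 91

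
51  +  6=57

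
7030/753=9 + 253/753 = 9.34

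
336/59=5 + 41/59= 5.69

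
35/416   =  35/416  =  0.08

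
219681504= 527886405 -308204901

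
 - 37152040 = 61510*( - 604 ) 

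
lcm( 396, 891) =3564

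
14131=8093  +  6038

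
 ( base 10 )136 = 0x88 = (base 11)114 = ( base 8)210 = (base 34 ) 40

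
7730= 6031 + 1699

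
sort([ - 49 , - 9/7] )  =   [ - 49, - 9/7 ] 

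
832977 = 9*92553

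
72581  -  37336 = 35245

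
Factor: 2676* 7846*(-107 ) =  - 2^3*3^1*107^1*223^1* 3923^1 = - 2246560872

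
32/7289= 32/7289 = 0.00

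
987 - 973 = 14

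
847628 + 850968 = 1698596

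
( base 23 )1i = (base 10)41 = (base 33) 18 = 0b101001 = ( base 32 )19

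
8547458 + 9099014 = 17646472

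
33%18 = 15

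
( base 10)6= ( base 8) 6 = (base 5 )11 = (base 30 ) 6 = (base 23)6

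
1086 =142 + 944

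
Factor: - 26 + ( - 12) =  - 2^1*19^1 = - 38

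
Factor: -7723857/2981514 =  - 2574619/993838 = - 2^(  -  1)*541^1*4759^1*496919^( - 1)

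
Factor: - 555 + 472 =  - 83^1 = - 83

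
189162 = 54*3503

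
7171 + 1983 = 9154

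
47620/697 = 47620/697 = 68.32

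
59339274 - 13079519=46259755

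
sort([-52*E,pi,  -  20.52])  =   [-52*E,-20.52  ,  pi] 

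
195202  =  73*2674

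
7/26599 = 7/26599  =  0.00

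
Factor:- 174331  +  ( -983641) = - 2^2*17^1 * 17029^1 = - 1157972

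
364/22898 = 182/11449 = 0.02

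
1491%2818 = 1491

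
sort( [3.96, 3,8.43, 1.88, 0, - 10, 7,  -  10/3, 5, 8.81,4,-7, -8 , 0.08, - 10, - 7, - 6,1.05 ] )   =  [-10, - 10,-8,- 7, - 7,-6, - 10/3, 0,0.08, 1.05, 1.88, 3,3.96, 4,5,7,8.43,8.81] 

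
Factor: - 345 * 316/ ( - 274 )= 54510/137 = 2^1 * 3^1 * 5^1 *23^1*79^1*137^( - 1)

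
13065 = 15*871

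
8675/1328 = 8675/1328 = 6.53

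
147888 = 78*1896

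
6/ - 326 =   -  3/163=- 0.02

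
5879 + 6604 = 12483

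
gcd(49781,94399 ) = 1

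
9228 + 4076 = 13304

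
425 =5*85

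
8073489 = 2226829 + 5846660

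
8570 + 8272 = 16842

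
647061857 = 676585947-29524090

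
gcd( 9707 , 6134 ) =1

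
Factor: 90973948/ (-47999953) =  - 2^2*13^1*1749499^1*47999953^(-1 )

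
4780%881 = 375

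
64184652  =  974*65898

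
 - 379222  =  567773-946995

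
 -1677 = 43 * ( - 39 ) 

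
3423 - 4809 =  - 1386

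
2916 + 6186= 9102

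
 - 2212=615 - 2827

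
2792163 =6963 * 401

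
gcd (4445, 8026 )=1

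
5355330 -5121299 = 234031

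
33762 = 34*993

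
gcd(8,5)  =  1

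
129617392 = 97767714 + 31849678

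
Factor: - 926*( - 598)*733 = 2^2*13^1*23^1*463^1*733^1=405897284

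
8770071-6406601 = 2363470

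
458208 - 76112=382096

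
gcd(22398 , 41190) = 6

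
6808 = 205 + 6603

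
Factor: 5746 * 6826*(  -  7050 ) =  - 2^3 * 3^1*5^2*13^2*17^1 *47^1*3413^1 =- 276516481800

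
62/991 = 62/991 = 0.06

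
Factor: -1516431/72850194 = -505477/24283398 = -2^( - 1 ) * 3^( - 1) * 7^1 *41^ ( -1) * 72211^1* 98713^(  -  1 )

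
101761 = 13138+88623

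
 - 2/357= - 2/357 = - 0.01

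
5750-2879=2871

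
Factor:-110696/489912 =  -101/447 = - 3^( - 1)*101^1*149^(-1)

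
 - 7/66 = -1 + 59/66 = -0.11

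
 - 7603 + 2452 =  - 5151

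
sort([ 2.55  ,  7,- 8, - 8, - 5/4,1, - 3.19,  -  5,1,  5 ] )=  [ - 8, - 8, - 5, - 3.19, - 5/4,1, 1, 2.55, 5, 7]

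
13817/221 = 62 + 115/221 = 62.52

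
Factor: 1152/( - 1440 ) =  - 2^2*5^ (  -  1)=-4/5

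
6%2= 0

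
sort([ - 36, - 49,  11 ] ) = [ - 49,-36, 11]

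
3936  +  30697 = 34633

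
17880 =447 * 40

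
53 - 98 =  - 45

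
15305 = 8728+6577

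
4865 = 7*695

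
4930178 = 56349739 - 51419561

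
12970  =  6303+6667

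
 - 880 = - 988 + 108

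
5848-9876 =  - 4028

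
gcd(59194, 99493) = 1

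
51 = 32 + 19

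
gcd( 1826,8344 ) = 2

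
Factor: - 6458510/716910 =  - 3^( - 1)*23^( - 1 )*1039^(-1)*645851^1 = - 645851/71691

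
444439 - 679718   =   -235279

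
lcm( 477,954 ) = 954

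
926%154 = 2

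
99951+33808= 133759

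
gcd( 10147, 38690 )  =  73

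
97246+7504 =104750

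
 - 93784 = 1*( - 93784 )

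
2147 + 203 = 2350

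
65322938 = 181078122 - 115755184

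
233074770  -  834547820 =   -  601473050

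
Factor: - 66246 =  - 2^1*3^1*61^1*181^1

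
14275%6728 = 819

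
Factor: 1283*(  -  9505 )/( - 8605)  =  1283^1*1721^(-1)*1901^1 = 2438983/1721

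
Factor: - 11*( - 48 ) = 528 =2^4*3^1*11^1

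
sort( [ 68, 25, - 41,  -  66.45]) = [ - 66.45,-41, 25, 68 ] 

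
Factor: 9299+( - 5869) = 3430 = 2^1*5^1*7^3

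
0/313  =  0=0.00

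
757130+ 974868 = 1731998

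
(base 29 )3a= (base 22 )49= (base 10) 97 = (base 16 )61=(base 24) 41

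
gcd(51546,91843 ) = 1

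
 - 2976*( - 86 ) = 255936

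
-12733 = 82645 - 95378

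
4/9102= 2/4551 = 0.00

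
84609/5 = 84609/5 = 16921.80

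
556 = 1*556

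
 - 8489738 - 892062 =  - 9381800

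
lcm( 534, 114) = 10146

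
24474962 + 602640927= 627115889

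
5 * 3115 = 15575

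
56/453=56/453 = 0.12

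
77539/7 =11077=11077.00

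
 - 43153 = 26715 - 69868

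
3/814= 3/814 = 0.00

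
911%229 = 224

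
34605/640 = 6921/128 = 54.07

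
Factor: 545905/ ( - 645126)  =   - 2^( - 1)*3^( - 1 )*5^1*19^( - 1)*23^1*47^1*101^1 *5659^( - 1)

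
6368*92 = 585856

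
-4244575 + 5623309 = 1378734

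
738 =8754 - 8016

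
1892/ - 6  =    -  316 + 2/3 = -  315.33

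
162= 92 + 70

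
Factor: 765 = 3^2*5^1*17^1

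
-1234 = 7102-8336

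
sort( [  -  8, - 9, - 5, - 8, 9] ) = [ -9, - 8, - 8 , -5, 9 ] 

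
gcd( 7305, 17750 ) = 5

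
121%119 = 2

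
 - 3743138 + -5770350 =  - 9513488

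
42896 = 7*6128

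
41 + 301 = 342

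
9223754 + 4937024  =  14160778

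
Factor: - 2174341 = -13^1*19^1*8803^1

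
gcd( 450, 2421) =9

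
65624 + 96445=162069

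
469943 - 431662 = 38281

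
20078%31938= 20078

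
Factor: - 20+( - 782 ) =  - 802 = -2^1*401^1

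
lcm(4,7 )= 28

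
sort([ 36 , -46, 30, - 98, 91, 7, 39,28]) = [ - 98,-46,7,28, 30,36,  39, 91 ] 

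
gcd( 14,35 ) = 7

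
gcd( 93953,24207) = 1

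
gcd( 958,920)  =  2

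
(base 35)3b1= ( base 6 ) 30445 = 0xFDD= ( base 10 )4061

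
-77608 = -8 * 9701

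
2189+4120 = 6309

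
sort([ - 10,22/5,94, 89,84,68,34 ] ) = [ - 10, 22/5, 34,68,84,89, 94 ] 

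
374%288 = 86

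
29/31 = 29/31 = 0.94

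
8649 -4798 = 3851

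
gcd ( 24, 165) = 3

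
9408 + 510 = 9918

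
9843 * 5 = 49215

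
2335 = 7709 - 5374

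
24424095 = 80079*305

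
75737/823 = 75737/823 =92.03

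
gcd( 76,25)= 1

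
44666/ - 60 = -745  +  17/30 = - 744.43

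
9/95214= 3/31738  =  0.00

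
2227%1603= 624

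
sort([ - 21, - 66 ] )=[ - 66,-21 ] 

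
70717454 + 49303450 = 120020904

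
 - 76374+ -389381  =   - 465755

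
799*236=188564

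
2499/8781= 833/2927 =0.28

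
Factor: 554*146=80884 = 2^2 * 73^1*277^1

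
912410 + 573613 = 1486023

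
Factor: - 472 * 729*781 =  - 268732728 = - 2^3*3^6*11^1* 59^1* 71^1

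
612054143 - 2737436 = 609316707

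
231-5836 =  -  5605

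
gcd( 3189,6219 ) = 3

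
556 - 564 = - 8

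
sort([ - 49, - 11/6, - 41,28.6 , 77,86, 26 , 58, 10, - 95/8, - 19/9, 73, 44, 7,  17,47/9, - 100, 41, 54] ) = [  -  100, - 49, - 41, - 95/8, - 19/9, - 11/6, 47/9, 7, 10,17, 26,28.6,41,  44, 54 , 58, 73, 77, 86 ]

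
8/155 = 8/155 = 0.05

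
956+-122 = 834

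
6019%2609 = 801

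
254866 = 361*706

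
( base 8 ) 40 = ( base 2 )100000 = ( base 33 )W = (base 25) 17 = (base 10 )32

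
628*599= 376172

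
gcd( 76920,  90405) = 15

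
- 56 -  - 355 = 299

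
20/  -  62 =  - 10/31=- 0.32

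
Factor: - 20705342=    - 2^1*7^2*59^1*3581^1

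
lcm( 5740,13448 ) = 470680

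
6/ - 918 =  - 1 + 152/153 = - 0.01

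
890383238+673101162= 1563484400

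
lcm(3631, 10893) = 10893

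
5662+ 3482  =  9144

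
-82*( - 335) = 27470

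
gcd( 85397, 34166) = 1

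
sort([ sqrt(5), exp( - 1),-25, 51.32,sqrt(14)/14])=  [ - 25,  sqrt( 14) /14 , exp( - 1 ), sqrt( 5), 51.32]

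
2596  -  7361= -4765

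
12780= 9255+3525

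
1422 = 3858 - 2436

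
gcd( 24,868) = 4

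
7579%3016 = 1547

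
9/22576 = 9/22576 = 0.00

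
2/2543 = 2/2543  =  0.00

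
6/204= 1/34 = 0.03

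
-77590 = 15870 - 93460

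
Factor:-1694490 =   -  2^1*3^1*5^1*7^1*8069^1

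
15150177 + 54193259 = 69343436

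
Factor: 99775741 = 13^2*590389^1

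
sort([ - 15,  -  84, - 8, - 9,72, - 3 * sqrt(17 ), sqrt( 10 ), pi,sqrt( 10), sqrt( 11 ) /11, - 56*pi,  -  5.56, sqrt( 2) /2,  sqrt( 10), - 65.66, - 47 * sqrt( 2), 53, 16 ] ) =[ - 56*pi, - 84 , - 47 * sqrt( 2),-65.66, - 15, - 3*sqrt( 17), - 9,-8, - 5.56,sqrt( 11)/11, sqrt(2 ) /2,  pi, sqrt( 10),  sqrt( 10),sqrt ( 10 ), 16 , 53,72 ]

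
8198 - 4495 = 3703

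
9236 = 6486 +2750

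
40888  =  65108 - 24220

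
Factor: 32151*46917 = 3^3*7^1*13^1*401^1 * 1531^1 = 1508428467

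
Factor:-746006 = -2^1*373003^1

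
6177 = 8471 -2294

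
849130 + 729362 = 1578492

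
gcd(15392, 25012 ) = 1924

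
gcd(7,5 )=1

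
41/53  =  41/53 = 0.77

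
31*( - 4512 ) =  - 139872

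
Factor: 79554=2^1*3^1*13259^1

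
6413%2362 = 1689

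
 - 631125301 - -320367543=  - 310757758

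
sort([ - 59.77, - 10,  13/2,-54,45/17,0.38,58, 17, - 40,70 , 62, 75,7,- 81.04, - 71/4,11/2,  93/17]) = [ - 81.04 , - 59.77,- 54, - 40, - 71/4, - 10,  0.38,45/17, 93/17,11/2,13/2,7,17,  58,62, 70, 75]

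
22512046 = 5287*4258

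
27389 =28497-1108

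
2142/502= 4+67/251= 4.27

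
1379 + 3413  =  4792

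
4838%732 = 446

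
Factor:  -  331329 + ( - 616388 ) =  - 59^1*16063^1 = -947717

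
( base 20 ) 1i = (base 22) 1G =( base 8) 46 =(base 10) 38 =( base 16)26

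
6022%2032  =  1958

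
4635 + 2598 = 7233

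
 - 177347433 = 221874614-399222047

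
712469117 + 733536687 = 1446005804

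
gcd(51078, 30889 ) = 1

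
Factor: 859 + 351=2^1*5^1*11^2 =1210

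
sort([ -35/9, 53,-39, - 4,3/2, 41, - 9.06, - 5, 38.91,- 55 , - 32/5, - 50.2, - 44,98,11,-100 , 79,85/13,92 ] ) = [ - 100, - 55, - 50.2, - 44,-39, - 9.06, - 32/5, - 5, - 4, - 35/9,3/2,85/13 , 11,38.91,41,53,79,92,98]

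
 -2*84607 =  - 169214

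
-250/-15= 16+2/3 = 16.67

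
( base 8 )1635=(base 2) 1110011101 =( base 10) 925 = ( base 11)771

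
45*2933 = 131985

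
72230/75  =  14446/15  =  963.07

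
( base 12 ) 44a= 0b1001111010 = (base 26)OA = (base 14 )334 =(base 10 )634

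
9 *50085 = 450765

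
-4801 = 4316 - 9117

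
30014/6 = 15007/3 = 5002.33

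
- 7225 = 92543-99768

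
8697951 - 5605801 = 3092150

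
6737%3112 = 513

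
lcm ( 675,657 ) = 49275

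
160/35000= 4/875= 0.00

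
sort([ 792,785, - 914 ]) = [  -  914,785 , 792]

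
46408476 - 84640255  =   - 38231779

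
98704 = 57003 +41701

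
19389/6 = 3231 + 1/2 = 3231.50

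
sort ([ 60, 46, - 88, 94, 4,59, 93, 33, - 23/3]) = [-88, - 23/3 , 4, 33, 46,59,60, 93,94 ]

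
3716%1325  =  1066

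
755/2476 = 755/2476 = 0.30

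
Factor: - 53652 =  - 2^2*3^1*17^1* 263^1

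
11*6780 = 74580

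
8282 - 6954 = 1328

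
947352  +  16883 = 964235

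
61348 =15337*4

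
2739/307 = 2739/307= 8.92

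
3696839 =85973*43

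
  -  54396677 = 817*( - 66581 ) 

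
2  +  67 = 69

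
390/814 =195/407 = 0.48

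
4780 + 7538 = 12318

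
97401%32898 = 31605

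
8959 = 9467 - 508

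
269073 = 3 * 89691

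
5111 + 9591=14702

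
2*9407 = 18814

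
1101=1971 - 870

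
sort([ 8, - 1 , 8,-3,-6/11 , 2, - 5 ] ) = [-5, - 3, - 1, - 6/11, 2, 8, 8]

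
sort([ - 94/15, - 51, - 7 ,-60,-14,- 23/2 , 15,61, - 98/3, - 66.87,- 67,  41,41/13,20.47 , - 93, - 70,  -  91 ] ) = [-93,-91,-70,-67, - 66.87, - 60, - 51,  -  98/3, - 14,-23/2, - 7,-94/15,  41/13,15,  20.47 , 41,61 ]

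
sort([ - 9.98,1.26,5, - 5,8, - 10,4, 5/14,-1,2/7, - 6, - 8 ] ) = [-10, - 9.98, - 8, - 6, - 5,  -  1, 2/7,5/14, 1.26  ,  4,5, 8]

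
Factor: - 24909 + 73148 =48239^1 =48239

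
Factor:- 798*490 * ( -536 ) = 2^5 * 3^1*5^1*7^3*19^1 * 67^1 = 209586720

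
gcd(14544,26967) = 303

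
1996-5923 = - 3927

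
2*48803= 97606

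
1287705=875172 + 412533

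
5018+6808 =11826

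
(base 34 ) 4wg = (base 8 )13140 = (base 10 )5728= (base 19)FG9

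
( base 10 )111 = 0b1101111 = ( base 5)421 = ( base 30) 3L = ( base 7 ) 216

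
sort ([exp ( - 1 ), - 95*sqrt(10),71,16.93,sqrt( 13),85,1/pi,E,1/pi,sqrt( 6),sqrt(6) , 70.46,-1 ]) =[ - 95*sqrt(10),  -  1, 1/pi, 1/pi,  exp( - 1), sqrt (6 ),  sqrt ( 6), E,sqrt( 13), 16.93, 70.46, 71,85]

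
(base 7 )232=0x79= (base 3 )11111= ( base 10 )121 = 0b1111001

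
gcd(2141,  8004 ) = 1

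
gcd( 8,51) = 1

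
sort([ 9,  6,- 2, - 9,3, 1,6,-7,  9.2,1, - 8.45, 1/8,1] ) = [ - 9, - 8.45, - 7, - 2,1/8 , 1 , 1, 1, 3,6, 6, 9, 9.2 ] 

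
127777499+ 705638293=833415792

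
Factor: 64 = 2^6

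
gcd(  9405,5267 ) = 1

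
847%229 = 160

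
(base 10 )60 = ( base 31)1t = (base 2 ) 111100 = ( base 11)55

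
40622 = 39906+716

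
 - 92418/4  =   - 23105+ 1/2 = - 23104.50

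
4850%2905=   1945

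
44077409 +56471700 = 100549109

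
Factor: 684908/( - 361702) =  - 2^1*7^1 *11^(-1)*41^(-1)*61^1 = -854/451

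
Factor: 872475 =3^1 * 5^2*11633^1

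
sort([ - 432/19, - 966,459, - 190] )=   [- 966, - 190,-432/19,459] 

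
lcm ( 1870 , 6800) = 74800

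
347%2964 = 347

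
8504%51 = 38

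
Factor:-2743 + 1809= - 934 = - 2^1*467^1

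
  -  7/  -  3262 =1/466 =0.00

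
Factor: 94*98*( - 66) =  - 607992 =- 2^3*3^1*7^2*11^1*47^1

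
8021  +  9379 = 17400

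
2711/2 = 2711/2 = 1355.50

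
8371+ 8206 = 16577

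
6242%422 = 334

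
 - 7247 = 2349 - 9596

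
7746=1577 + 6169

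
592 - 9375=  - 8783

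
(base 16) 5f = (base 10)95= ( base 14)6B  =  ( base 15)65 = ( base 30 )35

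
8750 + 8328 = 17078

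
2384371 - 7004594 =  - 4620223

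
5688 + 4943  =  10631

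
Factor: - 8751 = -3^1*2917^1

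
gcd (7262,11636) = 2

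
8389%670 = 349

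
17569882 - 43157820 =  - 25587938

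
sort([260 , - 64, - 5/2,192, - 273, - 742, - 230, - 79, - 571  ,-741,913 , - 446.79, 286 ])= [ - 742, - 741, - 571, - 446.79,-273, - 230, - 79, - 64,  -  5/2,192,260,286, 913 ] 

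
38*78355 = 2977490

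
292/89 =292/89= 3.28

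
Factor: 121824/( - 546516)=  - 2^3 * 3^2*17^( - 1 )*19^( - 1 )  =  - 72/323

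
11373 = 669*17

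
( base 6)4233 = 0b1110111101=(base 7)2535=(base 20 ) 27H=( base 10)957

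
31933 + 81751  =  113684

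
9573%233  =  20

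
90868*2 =181736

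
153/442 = 9/26  =  0.35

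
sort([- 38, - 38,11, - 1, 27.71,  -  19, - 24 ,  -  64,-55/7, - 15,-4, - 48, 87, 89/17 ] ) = [ - 64 , - 48, - 38, - 38,  -  24, - 19,-15, - 55/7,  -  4, - 1, 89/17,11,27.71, 87]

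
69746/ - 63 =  - 1108 + 58/63 =- 1107.08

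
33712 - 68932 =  - 35220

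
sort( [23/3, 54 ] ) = [ 23/3,54]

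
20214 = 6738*3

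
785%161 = 141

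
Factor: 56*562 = 2^4*7^1*281^1 = 31472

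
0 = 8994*0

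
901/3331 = 901/3331 = 0.27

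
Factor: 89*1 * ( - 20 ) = -2^2 *5^1*89^1  =  -1780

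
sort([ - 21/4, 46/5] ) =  [ - 21/4,46/5 ] 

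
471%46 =11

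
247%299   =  247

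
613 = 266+347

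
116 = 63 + 53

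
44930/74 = 607 + 6/37 = 607.16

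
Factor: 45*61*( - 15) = - 41175= - 3^3*5^2 * 61^1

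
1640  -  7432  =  - 5792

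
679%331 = 17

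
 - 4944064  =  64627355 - 69571419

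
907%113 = 3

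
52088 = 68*766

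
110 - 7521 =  - 7411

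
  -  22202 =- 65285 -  - 43083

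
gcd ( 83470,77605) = 85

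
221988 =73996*3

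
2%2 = 0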